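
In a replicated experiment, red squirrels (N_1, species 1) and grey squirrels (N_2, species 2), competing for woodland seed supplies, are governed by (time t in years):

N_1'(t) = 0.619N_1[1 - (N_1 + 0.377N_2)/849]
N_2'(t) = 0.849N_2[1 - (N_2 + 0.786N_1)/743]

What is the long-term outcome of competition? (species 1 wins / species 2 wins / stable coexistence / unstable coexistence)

Compare the nullcline intercepts: K1/α12 = 849/0.377 = 2250 > K2 = 743; K2/α21 = 743/0.786 = 945 > K1 = 849.
Since both inequalities hold, each species can invade when rare, so the interior equilibrium is stable.

stable coexistence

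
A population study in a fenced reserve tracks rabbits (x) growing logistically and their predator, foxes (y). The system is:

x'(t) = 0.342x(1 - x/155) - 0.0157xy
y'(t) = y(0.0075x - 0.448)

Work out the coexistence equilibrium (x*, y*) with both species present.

From dy/dt = 0 with y > 0: 0.0075x* = 0.448, so x* = 59.7.
Substitute into dx/dt = 0: 0.342(1 - 59.7/155) = 0.0157y*.
The bracket is 0.615, giving y* = 0.21/0.0157 = 13.4.

x* ≈ 59.7, y* ≈ 13.4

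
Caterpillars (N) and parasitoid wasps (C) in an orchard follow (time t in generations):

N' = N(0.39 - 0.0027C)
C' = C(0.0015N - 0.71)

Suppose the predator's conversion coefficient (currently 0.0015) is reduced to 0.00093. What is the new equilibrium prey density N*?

N* ≈ 763

At the interior fixed point, setting dC/dt = 0 with C > 0 fixes N* = (predator death rate)/(NC coefficient) — independent of the other coefficients.
With the change, N* = 0.71/0.00093 = 763; it rises from 473.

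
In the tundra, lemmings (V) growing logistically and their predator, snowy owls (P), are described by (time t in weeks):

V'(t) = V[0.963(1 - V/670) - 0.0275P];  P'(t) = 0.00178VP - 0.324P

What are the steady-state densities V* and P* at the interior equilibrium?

From dP/dt = 0 with P > 0: 0.00178V* = 0.324, so V* = 182.
Substitute into dV/dt = 0: 0.963(1 - 182/670) = 0.0275P*.
The bracket is 0.728, giving P* = 0.701/0.0275 = 25.5.

V* ≈ 182, P* ≈ 25.5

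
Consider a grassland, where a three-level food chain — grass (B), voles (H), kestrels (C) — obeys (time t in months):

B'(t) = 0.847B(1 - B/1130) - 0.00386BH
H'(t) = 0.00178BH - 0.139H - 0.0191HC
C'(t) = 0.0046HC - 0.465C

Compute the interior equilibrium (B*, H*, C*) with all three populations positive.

From dC/dt = 0: 0.0046H* = 0.465, so H* = 101.
From dB/dt = 0: 0.847(1 - B*/1130) = 0.00386·101, giving B* = 1130·(1 - 0.461) = 609.
From dH/dt = 0: 0.00178·609 - 0.139 = 0.0191C*, so C* = 0.946/0.0191 = 49.5.

B* ≈ 609, H* ≈ 101, C* ≈ 49.5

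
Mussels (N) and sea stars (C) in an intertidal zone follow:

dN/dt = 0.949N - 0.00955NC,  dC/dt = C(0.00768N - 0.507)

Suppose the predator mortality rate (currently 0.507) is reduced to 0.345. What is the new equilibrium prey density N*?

N* ≈ 44.9

At the interior fixed point, setting dC/dt = 0 with C > 0 fixes N* = (predator death rate)/(NC coefficient) — independent of the other coefficients.
With the change, N* = 0.345/0.00768 = 44.9; it falls from 66.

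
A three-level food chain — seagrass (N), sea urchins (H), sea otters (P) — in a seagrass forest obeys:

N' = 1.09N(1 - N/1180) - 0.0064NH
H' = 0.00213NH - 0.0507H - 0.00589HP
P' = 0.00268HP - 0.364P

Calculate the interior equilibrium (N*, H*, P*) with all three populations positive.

N* ≈ 239, H* ≈ 136, P* ≈ 77.8

From dP/dt = 0: 0.00268H* = 0.364, so H* = 136.
From dN/dt = 0: 1.09(1 - N*/1180) = 0.0064·136, giving N* = 1180·(1 - 0.797) = 239.
From dH/dt = 0: 0.00213·239 - 0.0507 = 0.00589P*, so P* = 0.458/0.00589 = 77.8.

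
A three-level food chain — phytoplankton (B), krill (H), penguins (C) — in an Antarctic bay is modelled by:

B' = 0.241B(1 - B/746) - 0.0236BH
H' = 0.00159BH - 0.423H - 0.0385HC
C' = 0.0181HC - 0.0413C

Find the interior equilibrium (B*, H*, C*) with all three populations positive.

From dC/dt = 0: 0.0181H* = 0.0413, so H* = 2.28.
From dB/dt = 0: 0.241(1 - B*/746) = 0.0236·2.28, giving B* = 746·(1 - 0.223) = 579.
From dH/dt = 0: 0.00159·579 - 0.423 = 0.0385C*, so C* = 0.498/0.0385 = 12.9.

B* ≈ 579, H* ≈ 2.28, C* ≈ 12.9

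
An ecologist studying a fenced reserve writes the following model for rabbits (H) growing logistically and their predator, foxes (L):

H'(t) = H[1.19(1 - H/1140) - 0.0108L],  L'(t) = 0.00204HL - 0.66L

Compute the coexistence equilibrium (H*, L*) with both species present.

From dL/dt = 0 with L > 0: 0.00204H* = 0.66, so H* = 324.
Substitute into dH/dt = 0: 1.19(1 - 324/1140) = 0.0108L*.
The bracket is 0.716, giving L* = 0.852/0.0108 = 78.9.

H* ≈ 324, L* ≈ 78.9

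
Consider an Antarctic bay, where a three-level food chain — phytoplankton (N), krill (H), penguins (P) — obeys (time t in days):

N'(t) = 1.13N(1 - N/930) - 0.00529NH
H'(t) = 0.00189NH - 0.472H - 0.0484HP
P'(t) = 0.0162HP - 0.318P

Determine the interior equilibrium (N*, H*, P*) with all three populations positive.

N* ≈ 845, H* ≈ 19.6, P* ≈ 23.2

From dP/dt = 0: 0.0162H* = 0.318, so H* = 19.6.
From dN/dt = 0: 1.13(1 - N*/930) = 0.00529·19.6, giving N* = 930·(1 - 0.0919) = 845.
From dH/dt = 0: 0.00189·845 - 0.472 = 0.0484P*, so P* = 1.12/0.0484 = 23.2.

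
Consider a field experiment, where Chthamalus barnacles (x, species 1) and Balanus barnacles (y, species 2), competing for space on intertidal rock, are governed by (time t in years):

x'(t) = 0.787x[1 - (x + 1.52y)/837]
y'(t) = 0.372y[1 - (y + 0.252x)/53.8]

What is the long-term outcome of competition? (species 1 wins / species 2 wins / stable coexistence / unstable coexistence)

Compare the nullcline intercepts: K1/α12 = 837/1.52 = 551 > K2 = 53.8; K2/α21 = 53.8/0.252 = 213 < K1 = 837.
Since the inequalities point opposite ways, species 1 can invade but species 2 cannot.

species 1 excludes species 2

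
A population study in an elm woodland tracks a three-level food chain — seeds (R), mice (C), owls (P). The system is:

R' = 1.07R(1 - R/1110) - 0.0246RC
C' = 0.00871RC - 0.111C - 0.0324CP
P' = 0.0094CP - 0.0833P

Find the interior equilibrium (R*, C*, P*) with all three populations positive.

From dP/dt = 0: 0.0094C* = 0.0833, so C* = 8.86.
From dR/dt = 0: 1.07(1 - R*/1110) = 0.0246·8.86, giving R* = 1110·(1 - 0.204) = 884.
From dC/dt = 0: 0.00871·884 - 0.111 = 0.0324P*, so P* = 7.59/0.0324 = 234.

R* ≈ 884, C* ≈ 8.86, P* ≈ 234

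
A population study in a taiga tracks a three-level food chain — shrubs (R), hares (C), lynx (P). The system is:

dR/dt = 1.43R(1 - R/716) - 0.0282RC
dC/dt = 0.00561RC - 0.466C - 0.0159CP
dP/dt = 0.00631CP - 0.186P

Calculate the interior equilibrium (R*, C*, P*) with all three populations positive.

From dP/dt = 0: 0.00631C* = 0.186, so C* = 29.5.
From dR/dt = 0: 1.43(1 - R*/716) = 0.0282·29.5, giving R* = 716·(1 - 0.581) = 300.
From dC/dt = 0: 0.00561·300 - 0.466 = 0.0159P*, so P* = 1.22/0.0159 = 76.5.

R* ≈ 300, C* ≈ 29.5, P* ≈ 76.5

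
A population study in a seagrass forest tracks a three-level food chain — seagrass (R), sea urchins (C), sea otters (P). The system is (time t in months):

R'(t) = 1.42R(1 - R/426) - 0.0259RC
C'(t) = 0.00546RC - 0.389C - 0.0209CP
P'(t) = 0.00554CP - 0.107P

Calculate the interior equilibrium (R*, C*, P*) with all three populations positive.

R* ≈ 276, C* ≈ 19.3, P* ≈ 53.5

From dP/dt = 0: 0.00554C* = 0.107, so C* = 19.3.
From dR/dt = 0: 1.42(1 - R*/426) = 0.0259·19.3, giving R* = 426·(1 - 0.352) = 276.
From dC/dt = 0: 0.00546·276 - 0.389 = 0.0209P*, so P* = 1.12/0.0209 = 53.5.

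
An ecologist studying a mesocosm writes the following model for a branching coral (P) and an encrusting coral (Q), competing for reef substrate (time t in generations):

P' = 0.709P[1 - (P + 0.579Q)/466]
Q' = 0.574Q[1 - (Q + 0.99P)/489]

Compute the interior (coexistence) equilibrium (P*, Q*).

Setting both brackets to zero gives the nullclines P + 0.579Q = 466 and 0.99P + Q = 489.
Substituting Q = 489 - 0.99P into the first: P(1 - 0.579·0.99) = 466 - 0.579·489.
So P* = 183/0.427 = 428, and then Q* = 489 - 0.99·428 = 64.8.

P* ≈ 428, Q* ≈ 64.8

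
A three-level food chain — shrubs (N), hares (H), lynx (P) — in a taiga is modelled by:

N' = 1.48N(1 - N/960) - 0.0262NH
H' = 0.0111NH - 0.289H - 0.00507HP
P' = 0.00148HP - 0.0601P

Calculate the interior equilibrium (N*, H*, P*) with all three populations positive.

From dP/dt = 0: 0.00148H* = 0.0601, so H* = 40.6.
From dN/dt = 0: 1.48(1 - N*/960) = 0.0262·40.6, giving N* = 960·(1 - 0.719) = 270.
From dH/dt = 0: 0.0111·270 - 0.289 = 0.00507P*, so P* = 2.71/0.00507 = 534.

N* ≈ 270, H* ≈ 40.6, P* ≈ 534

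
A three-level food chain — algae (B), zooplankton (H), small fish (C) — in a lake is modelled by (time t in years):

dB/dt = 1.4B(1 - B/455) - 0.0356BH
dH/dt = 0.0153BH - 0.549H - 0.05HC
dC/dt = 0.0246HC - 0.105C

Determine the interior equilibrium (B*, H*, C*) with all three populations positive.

From dC/dt = 0: 0.0246H* = 0.105, so H* = 4.27.
From dB/dt = 0: 1.4(1 - B*/455) = 0.0356·4.27, giving B* = 455·(1 - 0.109) = 406.
From dH/dt = 0: 0.0153·406 - 0.549 = 0.05C*, so C* = 5.66/0.05 = 113.

B* ≈ 406, H* ≈ 4.27, C* ≈ 113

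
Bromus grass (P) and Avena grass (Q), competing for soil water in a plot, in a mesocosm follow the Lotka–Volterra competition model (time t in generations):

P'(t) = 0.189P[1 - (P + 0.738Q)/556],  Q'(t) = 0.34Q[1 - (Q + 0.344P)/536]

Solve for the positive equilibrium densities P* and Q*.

Setting both brackets to zero gives the nullclines P + 0.738Q = 556 and 0.344P + Q = 536.
Substituting Q = 536 - 0.344P into the first: P(1 - 0.738·0.344) = 556 - 0.738·536.
So P* = 160/0.746 = 215, and then Q* = 536 - 0.344·215 = 462.

P* ≈ 215, Q* ≈ 462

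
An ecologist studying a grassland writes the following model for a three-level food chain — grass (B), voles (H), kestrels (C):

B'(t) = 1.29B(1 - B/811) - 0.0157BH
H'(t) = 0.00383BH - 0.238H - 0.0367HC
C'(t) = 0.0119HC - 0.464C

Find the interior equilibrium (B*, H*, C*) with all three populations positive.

B* ≈ 426, H* ≈ 39, C* ≈ 38

From dC/dt = 0: 0.0119H* = 0.464, so H* = 39.
From dB/dt = 0: 1.29(1 - B*/811) = 0.0157·39, giving B* = 811·(1 - 0.475) = 426.
From dH/dt = 0: 0.00383·426 - 0.238 = 0.0367C*, so C* = 1.39/0.0367 = 38.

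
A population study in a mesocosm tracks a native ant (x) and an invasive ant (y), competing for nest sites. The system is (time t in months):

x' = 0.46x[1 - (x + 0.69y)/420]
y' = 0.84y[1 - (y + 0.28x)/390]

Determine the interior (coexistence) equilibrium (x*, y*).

Setting both brackets to zero gives the nullclines x + 0.69y = 420 and 0.28x + y = 390.
Substituting y = 390 - 0.28x into the first: x(1 - 0.69·0.28) = 420 - 0.69·390.
So x* = 151/0.807 = 187, and then y* = 390 - 0.28·187 = 338.

x* ≈ 187, y* ≈ 338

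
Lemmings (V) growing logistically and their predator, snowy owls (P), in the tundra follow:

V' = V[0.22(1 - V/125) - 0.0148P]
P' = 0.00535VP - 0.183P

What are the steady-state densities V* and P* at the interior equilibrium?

From dP/dt = 0 with P > 0: 0.00535V* = 0.183, so V* = 34.2.
Substitute into dV/dt = 0: 0.22(1 - 34.2/125) = 0.0148P*.
The bracket is 0.726, giving P* = 0.16/0.0148 = 10.8.

V* ≈ 34.2, P* ≈ 10.8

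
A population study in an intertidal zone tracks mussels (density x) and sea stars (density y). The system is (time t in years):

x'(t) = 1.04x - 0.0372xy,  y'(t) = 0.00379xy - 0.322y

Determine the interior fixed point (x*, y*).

Set dy/dt = 0 with y > 0: 0.00379x - 0.322 = 0, so x* = 0.322/0.00379 = 85.
Set dx/dt = 0 with x > 0: 1.04 - 0.0372y = 0, so y* = 1.04/0.0372 = 28.

x* ≈ 85, y* ≈ 28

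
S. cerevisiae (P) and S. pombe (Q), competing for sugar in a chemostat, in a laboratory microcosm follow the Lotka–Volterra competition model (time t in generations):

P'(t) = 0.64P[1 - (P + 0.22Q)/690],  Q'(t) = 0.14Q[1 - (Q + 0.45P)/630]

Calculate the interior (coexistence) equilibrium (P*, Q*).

Setting both brackets to zero gives the nullclines P + 0.22Q = 690 and 0.45P + Q = 630.
Substituting Q = 630 - 0.45P into the first: P(1 - 0.22·0.45) = 690 - 0.22·630.
So P* = 551/0.901 = 612, and then Q* = 630 - 0.45·612 = 355.

P* ≈ 612, Q* ≈ 355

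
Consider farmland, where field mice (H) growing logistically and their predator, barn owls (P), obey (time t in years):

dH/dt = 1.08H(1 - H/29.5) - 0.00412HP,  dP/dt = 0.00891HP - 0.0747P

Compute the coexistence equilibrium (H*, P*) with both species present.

From dP/dt = 0 with P > 0: 0.00891H* = 0.0747, so H* = 8.38.
Substitute into dH/dt = 0: 1.08(1 - 8.38/29.5) = 0.00412P*.
The bracket is 0.716, giving P* = 0.773/0.00412 = 188.

H* ≈ 8.38, P* ≈ 188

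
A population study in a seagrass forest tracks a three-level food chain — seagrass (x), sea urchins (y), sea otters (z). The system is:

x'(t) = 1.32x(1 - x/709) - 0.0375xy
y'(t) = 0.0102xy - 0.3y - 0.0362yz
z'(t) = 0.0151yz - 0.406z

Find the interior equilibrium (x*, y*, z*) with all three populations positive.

x* ≈ 167, y* ≈ 26.9, z* ≈ 38.9

From dz/dt = 0: 0.0151y* = 0.406, so y* = 26.9.
From dx/dt = 0: 1.32(1 - x*/709) = 0.0375·26.9, giving x* = 709·(1 - 0.764) = 167.
From dy/dt = 0: 0.0102·167 - 0.3 = 0.0362z*, so z* = 1.41/0.0362 = 38.9.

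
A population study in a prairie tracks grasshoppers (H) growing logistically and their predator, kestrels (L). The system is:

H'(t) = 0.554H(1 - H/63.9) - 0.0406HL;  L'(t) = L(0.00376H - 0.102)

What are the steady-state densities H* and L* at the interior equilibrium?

H* ≈ 27.1, L* ≈ 7.85

From dL/dt = 0 with L > 0: 0.00376H* = 0.102, so H* = 27.1.
Substitute into dH/dt = 0: 0.554(1 - 27.1/63.9) = 0.0406L*.
The bracket is 0.575, giving L* = 0.319/0.0406 = 7.85.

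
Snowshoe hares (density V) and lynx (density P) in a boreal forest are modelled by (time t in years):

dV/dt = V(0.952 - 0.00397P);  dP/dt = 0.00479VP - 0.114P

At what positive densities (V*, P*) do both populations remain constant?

Set dP/dt = 0 with P > 0: 0.00479V - 0.114 = 0, so V* = 0.114/0.00479 = 23.8.
Set dV/dt = 0 with V > 0: 0.952 - 0.00397P = 0, so P* = 0.952/0.00397 = 240.

V* ≈ 23.8, P* ≈ 240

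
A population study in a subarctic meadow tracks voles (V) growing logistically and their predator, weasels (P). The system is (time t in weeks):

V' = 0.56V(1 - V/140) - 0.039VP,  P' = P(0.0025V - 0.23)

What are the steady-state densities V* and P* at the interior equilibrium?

From dP/dt = 0 with P > 0: 0.0025V* = 0.23, so V* = 92.
Substitute into dV/dt = 0: 0.56(1 - 92/140) = 0.039P*.
The bracket is 0.343, giving P* = 0.192/0.039 = 4.92.

V* ≈ 92, P* ≈ 4.92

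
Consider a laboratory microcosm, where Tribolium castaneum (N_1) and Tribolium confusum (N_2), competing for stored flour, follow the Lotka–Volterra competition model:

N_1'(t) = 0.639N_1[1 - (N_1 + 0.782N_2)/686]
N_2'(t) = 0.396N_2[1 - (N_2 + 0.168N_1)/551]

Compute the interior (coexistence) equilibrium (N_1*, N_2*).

N_1* ≈ 294, N_2* ≈ 502

Setting both brackets to zero gives the nullclines N_1 + 0.782N_2 = 686 and 0.168N_1 + N_2 = 551.
Substituting N_2 = 551 - 0.168N_1 into the first: N_1(1 - 0.782·0.168) = 686 - 0.782·551.
So N_1* = 255/0.869 = 294, and then N_2* = 551 - 0.168·294 = 502.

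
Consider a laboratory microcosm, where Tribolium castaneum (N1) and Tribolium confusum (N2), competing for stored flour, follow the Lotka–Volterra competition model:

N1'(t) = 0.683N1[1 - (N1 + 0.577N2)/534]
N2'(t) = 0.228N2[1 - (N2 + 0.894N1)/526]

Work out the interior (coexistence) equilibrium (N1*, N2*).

N1* ≈ 476, N2* ≈ 100

Setting both brackets to zero gives the nullclines N1 + 0.577N2 = 534 and 0.894N1 + N2 = 526.
Substituting N2 = 526 - 0.894N1 into the first: N1(1 - 0.577·0.894) = 534 - 0.577·526.
So N1* = 230/0.484 = 476, and then N2* = 526 - 0.894·476 = 100.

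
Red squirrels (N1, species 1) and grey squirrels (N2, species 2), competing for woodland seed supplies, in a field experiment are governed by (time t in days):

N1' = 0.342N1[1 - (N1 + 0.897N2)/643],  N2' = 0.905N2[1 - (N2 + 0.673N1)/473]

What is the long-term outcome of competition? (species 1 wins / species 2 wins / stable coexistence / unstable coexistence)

stable coexistence

Compare the nullcline intercepts: K1/α12 = 643/0.897 = 717 > K2 = 473; K2/α21 = 473/0.673 = 703 > K1 = 643.
Since both inequalities hold, each species can invade when rare, so the interior equilibrium is stable.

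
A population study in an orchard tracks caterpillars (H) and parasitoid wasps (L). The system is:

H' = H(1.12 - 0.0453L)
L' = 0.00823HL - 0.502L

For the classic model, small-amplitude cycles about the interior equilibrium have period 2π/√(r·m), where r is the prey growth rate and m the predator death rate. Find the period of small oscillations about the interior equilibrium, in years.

T ≈ 8.38 years

Here r = 1.12 and m = 0.502, so r·m = 0.562.
ω = √0.562 = 0.75 per year, hence T = 2π/ω ≈ 8.38 years.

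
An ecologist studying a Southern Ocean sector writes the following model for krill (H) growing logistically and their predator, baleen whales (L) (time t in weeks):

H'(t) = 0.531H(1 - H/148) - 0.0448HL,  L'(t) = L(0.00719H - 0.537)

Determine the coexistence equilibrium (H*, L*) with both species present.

From dL/dt = 0 with L > 0: 0.00719H* = 0.537, so H* = 74.7.
Substitute into dH/dt = 0: 0.531(1 - 74.7/148) = 0.0448L*.
The bracket is 0.495, giving L* = 0.263/0.0448 = 5.87.

H* ≈ 74.7, L* ≈ 5.87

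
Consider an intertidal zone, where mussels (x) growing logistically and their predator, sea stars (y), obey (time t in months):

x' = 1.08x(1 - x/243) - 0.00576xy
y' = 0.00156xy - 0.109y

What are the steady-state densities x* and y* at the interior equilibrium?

x* ≈ 69.9, y* ≈ 134

From dy/dt = 0 with y > 0: 0.00156x* = 0.109, so x* = 69.9.
Substitute into dx/dt = 0: 1.08(1 - 69.9/243) = 0.00576y*.
The bracket is 0.712, giving y* = 0.769/0.00576 = 134.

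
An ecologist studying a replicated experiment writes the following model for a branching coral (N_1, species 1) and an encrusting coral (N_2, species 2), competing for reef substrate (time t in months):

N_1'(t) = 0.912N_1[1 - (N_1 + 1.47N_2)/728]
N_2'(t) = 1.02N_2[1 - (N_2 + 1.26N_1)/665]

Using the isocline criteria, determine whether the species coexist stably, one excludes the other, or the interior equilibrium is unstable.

unstable coexistence (outcome depends on initial conditions)

Compare the nullcline intercepts: K1/α12 = 728/1.47 = 495 < K2 = 665; K2/α21 = 665/1.26 = 528 < K1 = 728.
Since both are reversed, neither can invade when rare; the interior point is a saddle.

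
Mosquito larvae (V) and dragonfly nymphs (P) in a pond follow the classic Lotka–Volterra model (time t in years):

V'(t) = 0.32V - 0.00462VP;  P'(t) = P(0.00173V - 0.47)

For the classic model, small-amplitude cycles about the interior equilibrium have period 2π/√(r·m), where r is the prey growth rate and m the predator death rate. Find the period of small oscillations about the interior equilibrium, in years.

Here r = 0.32 and m = 0.47, so r·m = 0.15.
ω = √0.15 = 0.388 per year, hence T = 2π/ω ≈ 16.2 years.

T ≈ 16.2 years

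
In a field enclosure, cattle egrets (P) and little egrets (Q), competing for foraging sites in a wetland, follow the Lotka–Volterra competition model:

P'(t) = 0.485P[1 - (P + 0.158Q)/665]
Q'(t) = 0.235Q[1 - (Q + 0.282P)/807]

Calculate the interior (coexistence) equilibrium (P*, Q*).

P* ≈ 563, Q* ≈ 648

Setting both brackets to zero gives the nullclines P + 0.158Q = 665 and 0.282P + Q = 807.
Substituting Q = 807 - 0.282P into the first: P(1 - 0.158·0.282) = 665 - 0.158·807.
So P* = 537/0.955 = 563, and then Q* = 807 - 0.282·563 = 648.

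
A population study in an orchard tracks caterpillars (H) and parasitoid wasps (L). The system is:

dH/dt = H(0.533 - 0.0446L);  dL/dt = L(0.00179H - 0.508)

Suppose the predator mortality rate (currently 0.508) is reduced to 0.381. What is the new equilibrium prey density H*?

At the interior fixed point, setting dL/dt = 0 with L > 0 fixes H* = (predator death rate)/(HL coefficient) — independent of the other coefficients.
With the change, H* = 0.381/0.00179 = 213; it falls from 284.

H* ≈ 213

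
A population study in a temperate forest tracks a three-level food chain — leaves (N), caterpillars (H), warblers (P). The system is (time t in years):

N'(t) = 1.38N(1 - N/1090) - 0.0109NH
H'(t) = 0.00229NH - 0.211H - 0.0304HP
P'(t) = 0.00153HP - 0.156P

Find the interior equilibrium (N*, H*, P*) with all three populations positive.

From dP/dt = 0: 0.00153H* = 0.156, so H* = 102.
From dN/dt = 0: 1.38(1 - N*/1090) = 0.0109·102, giving N* = 1090·(1 - 0.805) = 212.
From dH/dt = 0: 0.00229·212 - 0.211 = 0.0304P*, so P* = 0.275/0.0304 = 9.04.

N* ≈ 212, H* ≈ 102, P* ≈ 9.04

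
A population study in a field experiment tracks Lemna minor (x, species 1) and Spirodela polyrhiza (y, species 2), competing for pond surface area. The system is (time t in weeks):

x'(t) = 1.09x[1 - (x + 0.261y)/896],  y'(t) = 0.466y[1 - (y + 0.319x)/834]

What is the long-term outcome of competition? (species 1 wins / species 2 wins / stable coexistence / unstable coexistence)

Compare the nullcline intercepts: K1/α12 = 896/0.261 = 3430 > K2 = 834; K2/α21 = 834/0.319 = 2610 > K1 = 896.
Since both inequalities hold, each species can invade when rare, so the interior equilibrium is stable.

stable coexistence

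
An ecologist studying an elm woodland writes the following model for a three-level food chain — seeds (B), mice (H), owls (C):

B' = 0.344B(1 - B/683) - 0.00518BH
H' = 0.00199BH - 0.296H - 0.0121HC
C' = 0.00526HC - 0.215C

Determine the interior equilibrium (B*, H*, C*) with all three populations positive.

B* ≈ 263, H* ≈ 40.9, C* ≈ 18.7

From dC/dt = 0: 0.00526H* = 0.215, so H* = 40.9.
From dB/dt = 0: 0.344(1 - B*/683) = 0.00518·40.9, giving B* = 683·(1 - 0.615) = 263.
From dH/dt = 0: 0.00199·263 - 0.296 = 0.0121C*, so C* = 0.227/0.0121 = 18.7.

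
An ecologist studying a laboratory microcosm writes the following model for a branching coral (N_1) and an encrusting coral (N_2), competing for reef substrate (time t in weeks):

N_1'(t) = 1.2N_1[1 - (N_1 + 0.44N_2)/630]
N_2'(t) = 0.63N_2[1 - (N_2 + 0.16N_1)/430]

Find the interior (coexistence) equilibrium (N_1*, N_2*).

N_1* ≈ 474, N_2* ≈ 354

Setting both brackets to zero gives the nullclines N_1 + 0.44N_2 = 630 and 0.16N_1 + N_2 = 430.
Substituting N_2 = 430 - 0.16N_1 into the first: N_1(1 - 0.44·0.16) = 630 - 0.44·430.
So N_1* = 441/0.93 = 474, and then N_2* = 430 - 0.16·474 = 354.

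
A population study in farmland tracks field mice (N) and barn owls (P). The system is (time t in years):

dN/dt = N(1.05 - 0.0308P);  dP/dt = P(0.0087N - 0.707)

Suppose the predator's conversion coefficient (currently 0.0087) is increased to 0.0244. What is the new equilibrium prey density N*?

At the interior fixed point, setting dP/dt = 0 with P > 0 fixes N* = (predator death rate)/(NP coefficient) — independent of the other coefficients.
With the change, N* = 0.707/0.0244 = 29; it falls from 81.3.

N* ≈ 29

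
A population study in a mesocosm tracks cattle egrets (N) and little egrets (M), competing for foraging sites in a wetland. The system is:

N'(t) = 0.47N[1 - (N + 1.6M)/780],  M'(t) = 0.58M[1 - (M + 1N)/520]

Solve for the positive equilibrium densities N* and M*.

N* ≈ 86.7, M* ≈ 433

Setting both brackets to zero gives the nullclines N + 1.6M = 780 and 1N + M = 520.
Substituting M = 520 - 1N into the first: N(1 - 1.6·1) = 780 - 1.6·520.
So N* = -52/-0.6 = 86.7, and then M* = 520 - 1·86.7 = 433.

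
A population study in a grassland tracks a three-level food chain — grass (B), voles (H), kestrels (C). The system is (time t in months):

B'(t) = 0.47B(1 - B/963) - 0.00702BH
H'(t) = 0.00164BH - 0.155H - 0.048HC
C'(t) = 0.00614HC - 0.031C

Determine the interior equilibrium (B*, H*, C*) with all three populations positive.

From dC/dt = 0: 0.00614H* = 0.031, so H* = 5.05.
From dB/dt = 0: 0.47(1 - B*/963) = 0.00702·5.05, giving B* = 963·(1 - 0.0754) = 890.
From dH/dt = 0: 0.00164·890 - 0.155 = 0.048C*, so C* = 1.31/0.048 = 27.2.

B* ≈ 890, H* ≈ 5.05, C* ≈ 27.2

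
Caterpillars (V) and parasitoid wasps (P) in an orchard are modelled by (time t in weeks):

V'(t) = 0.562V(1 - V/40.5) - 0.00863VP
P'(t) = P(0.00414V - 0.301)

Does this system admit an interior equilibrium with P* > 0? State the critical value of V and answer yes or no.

Threshold V = 72.7; K < 72.7, so no, the predator goes extinct.

The predator equation gives dP/dt > 0 only when V > 0.301/0.00414 = 72.7.
Without the predator, V → K = 40.5. Since 40.5 < 72.7, the predator cannot invade.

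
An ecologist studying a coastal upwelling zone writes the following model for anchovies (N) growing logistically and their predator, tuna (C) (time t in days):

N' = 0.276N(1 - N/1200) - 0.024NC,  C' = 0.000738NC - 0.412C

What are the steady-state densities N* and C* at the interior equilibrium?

From dC/dt = 0 with C > 0: 0.000738N* = 0.412, so N* = 558.
Substitute into dN/dt = 0: 0.276(1 - 558/1200) = 0.024C*.
The bracket is 0.535, giving C* = 0.148/0.024 = 6.15.

N* ≈ 558, C* ≈ 6.15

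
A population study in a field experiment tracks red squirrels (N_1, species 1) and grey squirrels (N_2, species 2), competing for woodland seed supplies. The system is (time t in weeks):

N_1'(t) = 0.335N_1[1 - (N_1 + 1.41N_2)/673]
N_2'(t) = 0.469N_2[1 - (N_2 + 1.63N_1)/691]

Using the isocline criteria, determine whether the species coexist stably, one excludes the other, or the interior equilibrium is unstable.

Compare the nullcline intercepts: K1/α12 = 673/1.41 = 477 < K2 = 691; K2/α21 = 691/1.63 = 424 < K1 = 673.
Since both are reversed, neither can invade when rare; the interior point is a saddle.

unstable coexistence (outcome depends on initial conditions)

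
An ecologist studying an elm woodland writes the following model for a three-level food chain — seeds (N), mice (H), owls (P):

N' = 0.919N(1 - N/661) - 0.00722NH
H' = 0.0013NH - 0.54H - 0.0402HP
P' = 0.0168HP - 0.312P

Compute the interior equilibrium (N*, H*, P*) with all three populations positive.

N* ≈ 565, H* ≈ 18.6, P* ≈ 4.82

From dP/dt = 0: 0.0168H* = 0.312, so H* = 18.6.
From dN/dt = 0: 0.919(1 - N*/661) = 0.00722·18.6, giving N* = 661·(1 - 0.146) = 565.
From dH/dt = 0: 0.0013·565 - 0.54 = 0.0402P*, so P* = 0.194/0.0402 = 4.82.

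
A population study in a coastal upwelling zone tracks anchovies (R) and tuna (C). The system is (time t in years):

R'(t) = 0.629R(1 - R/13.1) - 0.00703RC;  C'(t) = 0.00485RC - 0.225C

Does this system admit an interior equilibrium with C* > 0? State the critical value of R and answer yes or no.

Threshold R = 46.4; K < 46.4, so no, the predator goes extinct.

The predator equation gives dC/dt > 0 only when R > 0.225/0.00485 = 46.4.
Without the predator, R → K = 13.1. Since 13.1 < 46.4, the predator cannot invade.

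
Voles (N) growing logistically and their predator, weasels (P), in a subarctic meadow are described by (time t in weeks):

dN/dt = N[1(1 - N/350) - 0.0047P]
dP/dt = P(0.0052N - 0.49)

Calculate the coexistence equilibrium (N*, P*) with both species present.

From dP/dt = 0 with P > 0: 0.0052N* = 0.49, so N* = 94.2.
Substitute into dN/dt = 0: 1(1 - 94.2/350) = 0.0047P*.
The bracket is 0.731, giving P* = 0.731/0.0047 = 155.

N* ≈ 94.2, P* ≈ 155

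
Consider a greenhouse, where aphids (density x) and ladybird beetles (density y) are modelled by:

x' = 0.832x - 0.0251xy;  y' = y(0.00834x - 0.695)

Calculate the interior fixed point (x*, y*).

Set dy/dt = 0 with y > 0: 0.00834x - 0.695 = 0, so x* = 0.695/0.00834 = 83.3.
Set dx/dt = 0 with x > 0: 0.832 - 0.0251y = 0, so y* = 0.832/0.0251 = 33.1.

x* ≈ 83.3, y* ≈ 33.1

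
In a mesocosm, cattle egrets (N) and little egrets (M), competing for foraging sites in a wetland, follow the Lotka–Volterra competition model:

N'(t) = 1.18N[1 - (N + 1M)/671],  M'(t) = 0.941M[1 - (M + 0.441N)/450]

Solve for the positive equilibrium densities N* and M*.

N* ≈ 395, M* ≈ 276

Setting both brackets to zero gives the nullclines N + 1M = 671 and 0.441N + M = 450.
Substituting M = 450 - 0.441N into the first: N(1 - 1·0.441) = 671 - 1·450.
So N* = 221/0.559 = 395, and then M* = 450 - 0.441·395 = 276.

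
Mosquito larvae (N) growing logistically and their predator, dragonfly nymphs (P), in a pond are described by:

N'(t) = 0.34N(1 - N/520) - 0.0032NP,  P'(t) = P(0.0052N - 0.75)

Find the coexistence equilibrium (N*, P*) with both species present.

N* ≈ 144, P* ≈ 76.8

From dP/dt = 0 with P > 0: 0.0052N* = 0.75, so N* = 144.
Substitute into dN/dt = 0: 0.34(1 - 144/520) = 0.0032P*.
The bracket is 0.723, giving P* = 0.246/0.0032 = 76.8.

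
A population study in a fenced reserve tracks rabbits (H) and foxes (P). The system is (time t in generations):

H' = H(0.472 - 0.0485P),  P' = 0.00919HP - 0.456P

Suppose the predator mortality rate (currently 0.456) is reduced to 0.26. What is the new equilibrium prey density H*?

H* ≈ 28.3

At the interior fixed point, setting dP/dt = 0 with P > 0 fixes H* = (predator death rate)/(HP coefficient) — independent of the other coefficients.
With the change, H* = 0.26/0.00919 = 28.3; it falls from 49.6.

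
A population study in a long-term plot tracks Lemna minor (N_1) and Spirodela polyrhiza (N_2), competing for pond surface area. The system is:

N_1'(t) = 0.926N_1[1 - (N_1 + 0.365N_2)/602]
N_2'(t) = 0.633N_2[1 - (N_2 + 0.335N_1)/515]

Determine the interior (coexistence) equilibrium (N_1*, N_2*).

Setting both brackets to zero gives the nullclines N_1 + 0.365N_2 = 602 and 0.335N_1 + N_2 = 515.
Substituting N_2 = 515 - 0.335N_1 into the first: N_1(1 - 0.365·0.335) = 602 - 0.365·515.
So N_1* = 414/0.878 = 472, and then N_2* = 515 - 0.335·472 = 357.

N_1* ≈ 472, N_2* ≈ 357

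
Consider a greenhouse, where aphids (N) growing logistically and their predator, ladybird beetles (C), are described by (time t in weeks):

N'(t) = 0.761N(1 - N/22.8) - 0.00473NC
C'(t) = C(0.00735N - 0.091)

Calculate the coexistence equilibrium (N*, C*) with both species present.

From dC/dt = 0 with C > 0: 0.00735N* = 0.091, so N* = 12.4.
Substitute into dN/dt = 0: 0.761(1 - 12.4/22.8) = 0.00473C*.
The bracket is 0.457, giving C* = 0.348/0.00473 = 73.5.

N* ≈ 12.4, C* ≈ 73.5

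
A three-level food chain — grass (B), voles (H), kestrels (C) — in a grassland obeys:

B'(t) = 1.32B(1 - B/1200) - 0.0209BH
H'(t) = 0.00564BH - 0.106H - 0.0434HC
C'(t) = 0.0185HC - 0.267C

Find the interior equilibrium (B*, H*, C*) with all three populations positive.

B* ≈ 926, H* ≈ 14.4, C* ≈ 118

From dC/dt = 0: 0.0185H* = 0.267, so H* = 14.4.
From dB/dt = 0: 1.32(1 - B*/1200) = 0.0209·14.4, giving B* = 1200·(1 - 0.229) = 926.
From dH/dt = 0: 0.00564·926 - 0.106 = 0.0434C*, so C* = 5.12/0.0434 = 118.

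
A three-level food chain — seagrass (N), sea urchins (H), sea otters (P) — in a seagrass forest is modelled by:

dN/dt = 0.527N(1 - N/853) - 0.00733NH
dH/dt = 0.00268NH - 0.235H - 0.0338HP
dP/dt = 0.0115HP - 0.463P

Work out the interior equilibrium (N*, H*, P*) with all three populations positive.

From dP/dt = 0: 0.0115H* = 0.463, so H* = 40.3.
From dN/dt = 0: 0.527(1 - N*/853) = 0.00733·40.3, giving N* = 853·(1 - 0.56) = 375.
From dH/dt = 0: 0.00268·375 - 0.235 = 0.0338P*, so P* = 0.771/0.0338 = 22.8.

N* ≈ 375, H* ≈ 40.3, P* ≈ 22.8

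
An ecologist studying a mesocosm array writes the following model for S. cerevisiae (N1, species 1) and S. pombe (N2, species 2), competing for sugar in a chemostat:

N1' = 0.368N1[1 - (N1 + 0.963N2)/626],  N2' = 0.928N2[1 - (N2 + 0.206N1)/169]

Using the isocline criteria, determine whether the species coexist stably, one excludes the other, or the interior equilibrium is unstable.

stable coexistence

Compare the nullcline intercepts: K1/α12 = 626/0.963 = 650 > K2 = 169; K2/α21 = 169/0.206 = 820 > K1 = 626.
Since both inequalities hold, each species can invade when rare, so the interior equilibrium is stable.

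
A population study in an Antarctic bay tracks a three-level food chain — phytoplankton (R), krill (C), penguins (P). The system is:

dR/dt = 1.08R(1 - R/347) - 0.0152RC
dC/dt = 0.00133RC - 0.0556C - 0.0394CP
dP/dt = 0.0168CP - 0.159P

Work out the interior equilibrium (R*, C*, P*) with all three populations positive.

From dP/dt = 0: 0.0168C* = 0.159, so C* = 9.46.
From dR/dt = 0: 1.08(1 - R*/347) = 0.0152·9.46, giving R* = 347·(1 - 0.133) = 301.
From dC/dt = 0: 0.00133·301 - 0.0556 = 0.0394P*, so P* = 0.344/0.0394 = 8.74.

R* ≈ 301, C* ≈ 9.46, P* ≈ 8.74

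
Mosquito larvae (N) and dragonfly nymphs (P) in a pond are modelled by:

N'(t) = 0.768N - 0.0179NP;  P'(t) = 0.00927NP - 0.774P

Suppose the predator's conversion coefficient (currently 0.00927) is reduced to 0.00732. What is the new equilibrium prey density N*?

At the interior fixed point, setting dP/dt = 0 with P > 0 fixes N* = (predator death rate)/(NP coefficient) — independent of the other coefficients.
With the change, N* = 0.774/0.00732 = 106; it rises from 83.5.

N* ≈ 106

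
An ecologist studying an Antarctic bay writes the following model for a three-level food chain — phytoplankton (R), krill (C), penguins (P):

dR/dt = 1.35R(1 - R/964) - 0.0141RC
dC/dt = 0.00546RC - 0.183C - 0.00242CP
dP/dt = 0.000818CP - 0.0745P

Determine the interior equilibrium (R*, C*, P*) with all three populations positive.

From dP/dt = 0: 0.000818C* = 0.0745, so C* = 91.1.
From dR/dt = 0: 1.35(1 - R*/964) = 0.0141·91.1, giving R* = 964·(1 - 0.951) = 47.
From dC/dt = 0: 0.00546·47 - 0.183 = 0.00242P*, so P* = 0.0737/0.00242 = 30.4.

R* ≈ 47, C* ≈ 91.1, P* ≈ 30.4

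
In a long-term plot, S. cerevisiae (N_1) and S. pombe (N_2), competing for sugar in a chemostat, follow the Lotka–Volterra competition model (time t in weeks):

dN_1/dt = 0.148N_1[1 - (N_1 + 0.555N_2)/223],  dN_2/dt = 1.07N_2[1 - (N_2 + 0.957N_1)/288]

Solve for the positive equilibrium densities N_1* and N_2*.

Setting both brackets to zero gives the nullclines N_1 + 0.555N_2 = 223 and 0.957N_1 + N_2 = 288.
Substituting N_2 = 288 - 0.957N_1 into the first: N_1(1 - 0.555·0.957) = 223 - 0.555·288.
So N_1* = 63.2/0.469 = 135, and then N_2* = 288 - 0.957·135 = 159.

N_1* ≈ 135, N_2* ≈ 159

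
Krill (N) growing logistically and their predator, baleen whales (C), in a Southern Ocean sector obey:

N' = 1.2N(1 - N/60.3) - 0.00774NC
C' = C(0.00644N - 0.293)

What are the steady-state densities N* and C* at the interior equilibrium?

From dC/dt = 0 with C > 0: 0.00644N* = 0.293, so N* = 45.5.
Substitute into dN/dt = 0: 1.2(1 - 45.5/60.3) = 0.00774C*.
The bracket is 0.245, giving C* = 0.295/0.00774 = 38.1.

N* ≈ 45.5, C* ≈ 38.1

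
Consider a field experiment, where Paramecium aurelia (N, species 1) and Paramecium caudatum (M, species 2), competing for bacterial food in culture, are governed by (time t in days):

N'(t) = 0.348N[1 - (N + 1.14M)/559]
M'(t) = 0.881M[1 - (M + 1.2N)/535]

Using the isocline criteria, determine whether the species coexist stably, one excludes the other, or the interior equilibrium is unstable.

Compare the nullcline intercepts: K1/α12 = 559/1.14 = 490 < K2 = 535; K2/α21 = 535/1.2 = 446 < K1 = 559.
Since both are reversed, neither can invade when rare; the interior point is a saddle.

unstable coexistence (outcome depends on initial conditions)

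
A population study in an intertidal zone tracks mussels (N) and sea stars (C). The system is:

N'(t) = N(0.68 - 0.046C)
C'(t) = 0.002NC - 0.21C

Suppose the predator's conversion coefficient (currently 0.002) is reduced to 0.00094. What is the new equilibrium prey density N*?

At the interior fixed point, setting dC/dt = 0 with C > 0 fixes N* = (predator death rate)/(NC coefficient) — independent of the other coefficients.
With the change, N* = 0.21/0.00094 = 223; it rises from 105.

N* ≈ 223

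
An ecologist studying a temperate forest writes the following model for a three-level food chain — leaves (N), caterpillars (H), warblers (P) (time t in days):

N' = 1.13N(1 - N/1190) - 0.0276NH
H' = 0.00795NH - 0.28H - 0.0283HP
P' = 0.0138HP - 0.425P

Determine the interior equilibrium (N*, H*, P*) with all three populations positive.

From dP/dt = 0: 0.0138H* = 0.425, so H* = 30.8.
From dN/dt = 0: 1.13(1 - N*/1190) = 0.0276·30.8, giving N* = 1190·(1 - 0.752) = 295.
From dH/dt = 0: 0.00795·295 - 0.28 = 0.0283P*, so P* = 2.06/0.0283 = 72.9.

N* ≈ 295, H* ≈ 30.8, P* ≈ 72.9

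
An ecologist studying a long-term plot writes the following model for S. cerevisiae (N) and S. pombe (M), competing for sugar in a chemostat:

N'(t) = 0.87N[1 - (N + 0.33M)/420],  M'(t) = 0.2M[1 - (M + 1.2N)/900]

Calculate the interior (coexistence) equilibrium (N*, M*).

N* ≈ 204, M* ≈ 656

Setting both brackets to zero gives the nullclines N + 0.33M = 420 and 1.2N + M = 900.
Substituting M = 900 - 1.2N into the first: N(1 - 0.33·1.2) = 420 - 0.33·900.
So N* = 123/0.604 = 204, and then M* = 900 - 1.2·204 = 656.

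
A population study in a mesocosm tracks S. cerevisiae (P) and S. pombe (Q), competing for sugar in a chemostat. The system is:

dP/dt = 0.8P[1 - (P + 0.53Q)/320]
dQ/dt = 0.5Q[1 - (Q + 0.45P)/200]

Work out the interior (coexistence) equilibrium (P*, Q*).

Setting both brackets to zero gives the nullclines P + 0.53Q = 320 and 0.45P + Q = 200.
Substituting Q = 200 - 0.45P into the first: P(1 - 0.53·0.45) = 320 - 0.53·200.
So P* = 214/0.761 = 281, and then Q* = 200 - 0.45·281 = 73.5.

P* ≈ 281, Q* ≈ 73.5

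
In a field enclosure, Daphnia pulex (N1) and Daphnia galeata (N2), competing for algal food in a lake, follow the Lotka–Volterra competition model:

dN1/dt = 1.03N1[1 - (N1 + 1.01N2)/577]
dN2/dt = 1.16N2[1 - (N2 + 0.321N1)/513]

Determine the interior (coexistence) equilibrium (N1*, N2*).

N1* ≈ 87.1, N2* ≈ 485

Setting both brackets to zero gives the nullclines N1 + 1.01N2 = 577 and 0.321N1 + N2 = 513.
Substituting N2 = 513 - 0.321N1 into the first: N1(1 - 1.01·0.321) = 577 - 1.01·513.
So N1* = 58.9/0.676 = 87.1, and then N2* = 513 - 0.321·87.1 = 485.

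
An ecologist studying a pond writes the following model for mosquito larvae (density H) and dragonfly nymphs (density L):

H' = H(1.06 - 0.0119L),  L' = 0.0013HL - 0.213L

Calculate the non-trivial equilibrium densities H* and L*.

Set dL/dt = 0 with L > 0: 0.0013H - 0.213 = 0, so H* = 0.213/0.0013 = 164.
Set dH/dt = 0 with H > 0: 1.06 - 0.0119L = 0, so L* = 1.06/0.0119 = 89.1.

H* ≈ 164, L* ≈ 89.1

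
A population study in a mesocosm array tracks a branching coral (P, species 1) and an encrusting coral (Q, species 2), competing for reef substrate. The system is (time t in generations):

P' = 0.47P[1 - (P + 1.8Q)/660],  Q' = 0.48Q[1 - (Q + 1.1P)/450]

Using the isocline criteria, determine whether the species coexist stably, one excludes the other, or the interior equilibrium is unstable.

Compare the nullcline intercepts: K1/α12 = 660/1.8 = 367 < K2 = 450; K2/α21 = 450/1.1 = 409 < K1 = 660.
Since both are reversed, neither can invade when rare; the interior point is a saddle.

unstable coexistence (outcome depends on initial conditions)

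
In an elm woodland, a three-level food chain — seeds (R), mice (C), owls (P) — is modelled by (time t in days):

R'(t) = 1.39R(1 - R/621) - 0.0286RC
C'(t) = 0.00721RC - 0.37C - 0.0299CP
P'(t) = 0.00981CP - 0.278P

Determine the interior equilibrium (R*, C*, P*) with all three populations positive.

From dP/dt = 0: 0.00981C* = 0.278, so C* = 28.3.
From dR/dt = 0: 1.39(1 - R*/621) = 0.0286·28.3, giving R* = 621·(1 - 0.583) = 259.
From dC/dt = 0: 0.00721·259 - 0.37 = 0.0299P*, so P* = 1.5/0.0299 = 50.1.

R* ≈ 259, C* ≈ 28.3, P* ≈ 50.1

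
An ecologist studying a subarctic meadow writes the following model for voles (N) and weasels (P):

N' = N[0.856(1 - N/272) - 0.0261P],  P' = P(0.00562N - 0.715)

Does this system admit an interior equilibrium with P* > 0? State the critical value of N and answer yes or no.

Threshold N = 127; K > 127, so yes, the predator persists.

The predator equation gives dP/dt > 0 only when N > 0.715/0.00562 = 127.
Without the predator, N → K = 272. Since 272 > 127, the predator can invade and persist.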